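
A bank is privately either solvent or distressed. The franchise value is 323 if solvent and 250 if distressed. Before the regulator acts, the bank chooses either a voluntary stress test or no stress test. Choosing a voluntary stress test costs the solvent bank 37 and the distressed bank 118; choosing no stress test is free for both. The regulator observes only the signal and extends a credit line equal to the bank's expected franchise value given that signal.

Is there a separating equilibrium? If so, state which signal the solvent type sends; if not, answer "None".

stress test

Try solvent → stress test, distressed → no stress test:
  If types separate, stress test earns payment 323 and no stress test earns 250.
  Solvent: stress test gives 323 − 37 = 286; no stress test gives 250 − 0 = 250. No deviation. ✓
  Distressed: no stress test gives 250 − 0 = 250; stress test gives 323 − 118 = 205. No deviation. ✓
Both hold — the solvent type sends stress test.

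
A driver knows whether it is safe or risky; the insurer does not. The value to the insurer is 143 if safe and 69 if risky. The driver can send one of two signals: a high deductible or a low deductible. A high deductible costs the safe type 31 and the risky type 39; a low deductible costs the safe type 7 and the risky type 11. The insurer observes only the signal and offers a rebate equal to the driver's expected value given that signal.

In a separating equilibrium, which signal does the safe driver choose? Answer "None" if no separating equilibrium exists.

None

Try safe → high deductible, risky → low deductible:
  If types separate, high deductible earns payment 143 and low deductible earns 69.
  Safe: high deductible gives 143 − 31 = 112; low deductible gives 69 − 7 = 62. No deviation. ✓
  Risky: low deductible gives 69 − 11 = 58; high deductible gives 143 − 39 = 104. Would deviate. ✗
Try safe → low deductible, risky → high deductible:
  If types separate, low deductible earns payment 143 and high deductible earns 69.
  Safe: low deductible gives 143 − 7 = 136; high deductible gives 69 − 31 = 38. No deviation. ✓
  Risky: high deductible gives 69 − 39 = 30; low deductible gives 143 − 11 = 132. Would deviate. ✗
Neither assignment is incentive-compatible.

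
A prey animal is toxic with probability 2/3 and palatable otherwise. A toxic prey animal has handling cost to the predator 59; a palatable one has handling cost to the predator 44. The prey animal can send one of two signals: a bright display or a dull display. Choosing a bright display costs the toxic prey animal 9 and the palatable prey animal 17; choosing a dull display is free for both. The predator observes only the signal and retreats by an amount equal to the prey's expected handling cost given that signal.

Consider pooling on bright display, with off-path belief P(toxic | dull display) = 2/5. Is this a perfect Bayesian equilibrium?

No

At the pooled signal (bright display) the predator holds the prior 2/3 and pays 2/3·59 + 1/3·44 = 54. Off-path (dull display) belief 2/5 gives 2/5·59 + 3/5·44 = 50.
Toxic: bright display gives 54 − 9 = 45; dull display gives 50 − 0 = 50. Deviates. ✗
Palatable: bright display gives 54 − 17 = 37; dull display gives 50 − 0 = 50. Deviates. ✗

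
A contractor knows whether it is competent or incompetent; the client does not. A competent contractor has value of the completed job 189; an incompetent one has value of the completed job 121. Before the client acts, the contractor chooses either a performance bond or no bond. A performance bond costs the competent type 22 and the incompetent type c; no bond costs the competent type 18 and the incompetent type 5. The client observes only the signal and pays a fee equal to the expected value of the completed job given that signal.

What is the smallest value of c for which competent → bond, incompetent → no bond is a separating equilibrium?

Under separation: bond → competent (pays 189); no bond → incompetent (pays 121).
Competent: 189 − 22 = 167 ≥ 121 − 18 = 103. Holds regardless of c. ✓
Incompetent: 121 − 5 ≥ 189 − c, so c ≥ 189 − 116 = 73.

73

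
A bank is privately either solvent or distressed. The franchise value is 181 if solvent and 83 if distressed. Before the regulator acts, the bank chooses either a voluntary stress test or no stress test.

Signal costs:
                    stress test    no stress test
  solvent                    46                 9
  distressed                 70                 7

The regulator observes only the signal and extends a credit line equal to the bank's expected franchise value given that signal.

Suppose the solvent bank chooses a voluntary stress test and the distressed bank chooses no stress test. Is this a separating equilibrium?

If types separate, stress test earns payment 181 and no stress test earns 83.
Solvent: stress test gives 181 − 46 = 135; no stress test gives 83 − 9 = 74. No deviation. ✓
Distressed: no stress test gives 83 − 7 = 76; stress test gives 181 − 70 = 111. Would deviate. ✗

No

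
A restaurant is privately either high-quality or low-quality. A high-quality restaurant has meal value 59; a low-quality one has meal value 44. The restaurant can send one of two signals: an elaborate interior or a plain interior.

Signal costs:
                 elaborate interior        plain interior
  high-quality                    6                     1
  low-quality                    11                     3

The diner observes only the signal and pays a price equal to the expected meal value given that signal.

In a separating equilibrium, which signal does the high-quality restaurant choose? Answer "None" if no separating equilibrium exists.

None

Try high-quality → elaborate interior, low-quality → plain interior:
  If types separate, elaborate interior earns payment 59 and plain interior earns 44.
  High-quality: elaborate interior gives 59 − 6 = 53; plain interior gives 44 − 1 = 43. No deviation. ✓
  Low-quality: plain interior gives 44 − 3 = 41; elaborate interior gives 59 − 11 = 48. Would deviate. ✗
Try high-quality → plain interior, low-quality → elaborate interior:
  If types separate, plain interior earns payment 59 and elaborate interior earns 44.
  High-quality: plain interior gives 59 − 1 = 58; elaborate interior gives 44 − 6 = 38. No deviation. ✓
  Low-quality: elaborate interior gives 44 − 11 = 33; plain interior gives 59 − 3 = 56. Would deviate. ✗
Neither assignment is incentive-compatible.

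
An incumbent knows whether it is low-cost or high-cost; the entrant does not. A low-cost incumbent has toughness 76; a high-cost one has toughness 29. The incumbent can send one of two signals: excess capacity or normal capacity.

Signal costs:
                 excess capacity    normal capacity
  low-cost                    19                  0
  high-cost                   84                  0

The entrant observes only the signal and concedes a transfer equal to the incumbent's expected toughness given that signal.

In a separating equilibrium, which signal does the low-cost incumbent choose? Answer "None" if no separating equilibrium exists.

Try low-cost → excess capacity, high-cost → normal capacity:
  If types separate, excess capacity earns payment 76 and normal capacity earns 29.
  Low-cost: excess capacity gives 76 − 19 = 57; normal capacity gives 29 − 0 = 29. No deviation. ✓
  High-cost: normal capacity gives 29 − 0 = 29; excess capacity gives 76 − 84 = -8. No deviation. ✓
Both hold — the low-cost type sends excess capacity.

excess capacity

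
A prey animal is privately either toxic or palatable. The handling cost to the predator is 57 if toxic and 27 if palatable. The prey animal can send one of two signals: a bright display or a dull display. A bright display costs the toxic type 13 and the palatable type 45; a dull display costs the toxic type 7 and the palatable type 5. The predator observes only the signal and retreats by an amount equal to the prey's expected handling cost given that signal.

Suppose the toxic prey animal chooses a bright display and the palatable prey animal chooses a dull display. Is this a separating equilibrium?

Under separation the predator infers type exactly: bright display → toxic (pays 57), dull display → palatable (pays 27).
Toxic: bright display gives 57 − 13 = 44; dull display gives 27 − 7 = 20. No deviation. ✓
Palatable: dull display gives 27 − 5 = 22; bright display gives 57 − 45 = 12. No deviation. ✓
Both incentive constraints hold.

Yes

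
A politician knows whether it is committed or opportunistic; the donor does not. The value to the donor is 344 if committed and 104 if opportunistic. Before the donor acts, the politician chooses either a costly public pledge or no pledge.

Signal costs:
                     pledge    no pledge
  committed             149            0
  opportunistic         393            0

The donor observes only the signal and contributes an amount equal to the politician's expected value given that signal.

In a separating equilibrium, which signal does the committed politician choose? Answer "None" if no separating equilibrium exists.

Try committed → pledge, opportunistic → no pledge:
  Under separation the donor infers type exactly: pledge → committed (pays 344), no pledge → opportunistic (pays 104).
  Committed: pledge gives 344 − 149 = 195; no pledge gives 104 − 0 = 104. No deviation. ✓
  Opportunistic: no pledge gives 104 − 0 = 104; pledge gives 344 − 393 = -49. No deviation. ✓
Both hold — the committed type sends pledge.

pledge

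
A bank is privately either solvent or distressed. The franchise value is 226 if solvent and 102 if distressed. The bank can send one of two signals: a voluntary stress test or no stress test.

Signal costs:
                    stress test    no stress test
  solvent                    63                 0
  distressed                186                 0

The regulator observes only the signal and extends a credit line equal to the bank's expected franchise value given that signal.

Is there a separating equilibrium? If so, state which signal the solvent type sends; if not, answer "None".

Try solvent → stress test, distressed → no stress test:
  If types separate, stress test earns payment 226 and no stress test earns 102.
  Solvent: stress test gives 226 − 63 = 163; no stress test gives 102 − 0 = 102. No deviation. ✓
  Distressed: no stress test gives 102 − 0 = 102; stress test gives 226 − 186 = 40. No deviation. ✓
Both hold — the solvent type sends stress test.

stress test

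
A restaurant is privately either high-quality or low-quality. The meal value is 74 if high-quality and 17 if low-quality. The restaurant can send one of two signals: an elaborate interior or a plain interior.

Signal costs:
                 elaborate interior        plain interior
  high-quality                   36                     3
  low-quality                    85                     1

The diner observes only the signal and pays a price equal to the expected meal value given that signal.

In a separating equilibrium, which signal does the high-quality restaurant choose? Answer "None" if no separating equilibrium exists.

elaborate interior

Try high-quality → elaborate interior, low-quality → plain interior:
  Under separation the diner infers type exactly: elaborate interior → high-quality (pays 74), plain interior → low-quality (pays 17).
  High-quality: elaborate interior gives 74 − 36 = 38; plain interior gives 17 − 3 = 14. No deviation. ✓
  Low-quality: plain interior gives 17 − 1 = 16; elaborate interior gives 74 − 85 = -11. No deviation. ✓
Both hold — the high-quality type sends elaborate interior.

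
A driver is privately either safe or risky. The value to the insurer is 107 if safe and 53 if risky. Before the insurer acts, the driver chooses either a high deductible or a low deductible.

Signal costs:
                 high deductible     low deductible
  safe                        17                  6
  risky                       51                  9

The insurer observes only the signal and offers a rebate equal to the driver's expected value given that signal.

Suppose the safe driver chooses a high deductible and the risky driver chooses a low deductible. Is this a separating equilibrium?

Under separation the insurer infers type exactly: high deductible → safe (pays 107), low deductible → risky (pays 53).
Safe: high deductible gives 107 − 17 = 90; low deductible gives 53 − 6 = 47. No deviation. ✓
Risky: low deductible gives 53 − 9 = 44; high deductible gives 107 − 51 = 56. Would deviate. ✗

No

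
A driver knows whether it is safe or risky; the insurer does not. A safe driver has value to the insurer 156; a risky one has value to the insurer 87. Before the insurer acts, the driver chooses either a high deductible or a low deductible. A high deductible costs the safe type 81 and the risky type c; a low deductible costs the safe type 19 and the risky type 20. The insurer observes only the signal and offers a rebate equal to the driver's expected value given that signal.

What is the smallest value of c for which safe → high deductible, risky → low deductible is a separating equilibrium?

Under separation: high deductible → safe (pays 156); low deductible → risky (pays 87).
Safe: 156 − 81 = 75 ≥ 87 − 19 = 68. Holds regardless of c. ✓
Risky: 87 − 20 ≥ 156 − c, so c ≥ 156 − 67 = 89.

89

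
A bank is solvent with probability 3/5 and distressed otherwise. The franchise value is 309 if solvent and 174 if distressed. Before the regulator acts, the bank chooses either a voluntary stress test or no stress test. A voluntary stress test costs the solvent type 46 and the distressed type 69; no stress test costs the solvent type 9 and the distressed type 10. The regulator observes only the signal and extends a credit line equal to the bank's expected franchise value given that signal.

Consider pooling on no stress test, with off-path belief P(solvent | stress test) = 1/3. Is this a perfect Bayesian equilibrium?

At the pooled signal (no stress test) the regulator holds the prior 3/5 and pays 3/5·309 + 2/5·174 = 255. Off-path (stress test) belief 1/3 gives 1/3·309 + 2/3·174 = 219.
Solvent: no stress test gives 255 − 9 = 246; stress test gives 219 − 46 = 173. Stays. ✓
Distressed: no stress test gives 255 − 10 = 245; stress test gives 219 − 69 = 150. Stays. ✓

Yes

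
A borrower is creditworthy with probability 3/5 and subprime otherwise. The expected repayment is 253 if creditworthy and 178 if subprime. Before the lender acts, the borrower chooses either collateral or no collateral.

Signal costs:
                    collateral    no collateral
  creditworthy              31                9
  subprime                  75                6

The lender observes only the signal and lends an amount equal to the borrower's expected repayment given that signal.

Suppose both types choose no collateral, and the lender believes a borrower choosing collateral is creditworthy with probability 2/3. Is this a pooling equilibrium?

Yes

At the pooled signal (no collateral) the lender holds the prior 3/5 and pays 3/5·253 + 2/5·178 = 223. Off-path (collateral) belief 2/3 gives 2/3·253 + 1/3·178 = 228.
Creditworthy: no collateral gives 223 − 9 = 214; collateral gives 228 − 31 = 197. Stays. ✓
Subprime: no collateral gives 223 − 6 = 217; collateral gives 228 − 75 = 153. Stays. ✓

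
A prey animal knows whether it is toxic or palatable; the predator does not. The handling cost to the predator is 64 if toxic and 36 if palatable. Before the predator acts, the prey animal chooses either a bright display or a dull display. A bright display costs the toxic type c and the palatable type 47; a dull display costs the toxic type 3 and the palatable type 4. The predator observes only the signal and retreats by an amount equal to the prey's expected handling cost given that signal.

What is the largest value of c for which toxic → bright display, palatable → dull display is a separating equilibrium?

31

Under separation: bright display → toxic (pays 64); dull display → palatable (pays 36).
Palatable: 36 − 4 = 32 ≥ 64 − 47 = 17. Holds regardless of c. ✓
Toxic: 64 − c ≥ 36 − 3, so c ≤ 64 − 33 = 31.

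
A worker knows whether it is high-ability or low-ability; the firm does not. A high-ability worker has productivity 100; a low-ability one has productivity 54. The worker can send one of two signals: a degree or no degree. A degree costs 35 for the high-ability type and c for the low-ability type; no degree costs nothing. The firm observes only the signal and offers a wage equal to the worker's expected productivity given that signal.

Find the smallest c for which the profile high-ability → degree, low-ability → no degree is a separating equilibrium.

Under separation: degree → high-ability (pays 100); no degree → low-ability (pays 54).
High-ability: 100 − 35 = 65 ≥ 54 − 0 = 54. Holds regardless of c. ✓
Low-ability: 54 − 0 ≥ 100 − c, so c ≥ 100 − 54 = 46.

46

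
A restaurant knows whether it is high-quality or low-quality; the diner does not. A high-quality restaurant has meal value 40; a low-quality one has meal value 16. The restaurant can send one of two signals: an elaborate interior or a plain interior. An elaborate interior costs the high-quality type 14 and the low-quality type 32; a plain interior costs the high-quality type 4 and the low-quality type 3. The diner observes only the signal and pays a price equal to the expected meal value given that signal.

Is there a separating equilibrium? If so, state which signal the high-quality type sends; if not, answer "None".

elaborate interior

Try high-quality → elaborate interior, low-quality → plain interior:
  Under separation the diner infers type exactly: elaborate interior → high-quality (pays 40), plain interior → low-quality (pays 16).
  High-quality: elaborate interior gives 40 − 14 = 26; plain interior gives 16 − 4 = 12. No deviation. ✓
  Low-quality: plain interior gives 16 − 3 = 13; elaborate interior gives 40 − 32 = 8. No deviation. ✓
Both hold — the high-quality type sends elaborate interior.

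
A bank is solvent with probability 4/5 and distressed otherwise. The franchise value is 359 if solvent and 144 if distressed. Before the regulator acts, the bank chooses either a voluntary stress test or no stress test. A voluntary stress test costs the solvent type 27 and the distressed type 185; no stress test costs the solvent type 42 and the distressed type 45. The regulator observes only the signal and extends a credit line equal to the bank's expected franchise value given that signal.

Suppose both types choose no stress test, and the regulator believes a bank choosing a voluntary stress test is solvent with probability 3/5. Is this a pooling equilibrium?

On the equilibrium path (no stress test) the regulator holds the prior 4/5 and pays 4/5·359 + 1/5·144 = 316. Off-path (stress test) belief 3/5 gives 3/5·359 + 2/5·144 = 273.
Solvent: no stress test gives 316 − 42 = 274; stress test gives 273 − 27 = 246. Stays. ✓
Distressed: no stress test gives 316 − 45 = 271; stress test gives 273 − 185 = 88. Stays. ✓
Beliefs are Bayes-consistent on-path and both types best-respond.

Yes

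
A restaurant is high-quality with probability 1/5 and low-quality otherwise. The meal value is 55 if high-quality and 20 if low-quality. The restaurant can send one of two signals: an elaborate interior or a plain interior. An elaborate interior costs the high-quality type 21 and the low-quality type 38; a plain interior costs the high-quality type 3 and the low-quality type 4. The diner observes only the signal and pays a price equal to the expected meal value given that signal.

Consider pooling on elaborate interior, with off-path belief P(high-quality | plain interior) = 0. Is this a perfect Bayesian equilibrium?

At the pooled signal (elaborate interior) the diner holds the prior 1/5 and pays 1/5·55 + 4/5·20 = 27. Off-path (plain interior) belief 0 gives 0·55 + 1·20 = 20.
High-quality: elaborate interior gives 27 − 21 = 6; plain interior gives 20 − 3 = 17. Deviates. ✗
Low-quality: elaborate interior gives 27 − 38 = -11; plain interior gives 20 − 4 = 16. Deviates. ✗

No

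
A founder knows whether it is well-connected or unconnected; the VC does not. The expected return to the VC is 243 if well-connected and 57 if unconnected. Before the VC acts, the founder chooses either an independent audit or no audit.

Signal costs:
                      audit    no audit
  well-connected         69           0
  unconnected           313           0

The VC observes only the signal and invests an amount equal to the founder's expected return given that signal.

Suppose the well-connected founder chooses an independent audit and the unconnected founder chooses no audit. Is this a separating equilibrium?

Under separation the VC infers type exactly: audit → well-connected (pays 243), no audit → unconnected (pays 57).
Well-connected: audit gives 243 − 69 = 174; no audit gives 57 − 0 = 57. No deviation. ✓
Unconnected: no audit gives 57 − 0 = 57; audit gives 243 − 313 = -70. No deviation. ✓
Neither type gains from mimicking the other.

Yes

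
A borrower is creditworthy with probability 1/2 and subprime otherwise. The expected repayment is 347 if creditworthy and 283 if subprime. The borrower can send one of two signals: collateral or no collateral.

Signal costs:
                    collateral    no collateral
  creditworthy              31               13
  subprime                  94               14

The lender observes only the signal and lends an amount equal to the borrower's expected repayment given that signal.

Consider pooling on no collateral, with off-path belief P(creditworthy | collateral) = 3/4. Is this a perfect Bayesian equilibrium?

Yes

On the equilibrium path (no collateral) the lender holds the prior 1/2 and pays 1/2·347 + 1/2·283 = 315. Off-path (collateral) belief 3/4 gives 3/4·347 + 1/4·283 = 331.
Creditworthy: no collateral gives 315 − 13 = 302; collateral gives 331 − 31 = 300. Stays. ✓
Subprime: no collateral gives 315 − 14 = 301; collateral gives 331 − 94 = 237. Stays. ✓
Beliefs are Bayes-consistent on-path and both types best-respond.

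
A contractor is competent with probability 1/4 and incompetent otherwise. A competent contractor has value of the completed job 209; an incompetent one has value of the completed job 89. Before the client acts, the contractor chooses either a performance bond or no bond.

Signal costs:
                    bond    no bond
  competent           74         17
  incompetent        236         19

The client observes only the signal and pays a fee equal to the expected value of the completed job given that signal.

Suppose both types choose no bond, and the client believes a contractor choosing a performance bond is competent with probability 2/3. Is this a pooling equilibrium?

At the pooled signal (no bond) the client holds the prior 1/4 and pays 1/4·209 + 3/4·89 = 119. Off-path (bond) belief 2/3 gives 2/3·209 + 1/3·89 = 169.
Competent: no bond gives 119 − 17 = 102; bond gives 169 − 74 = 95. Stays. ✓
Incompetent: no bond gives 119 − 19 = 100; bond gives 169 − 236 = -67. Stays. ✓

Yes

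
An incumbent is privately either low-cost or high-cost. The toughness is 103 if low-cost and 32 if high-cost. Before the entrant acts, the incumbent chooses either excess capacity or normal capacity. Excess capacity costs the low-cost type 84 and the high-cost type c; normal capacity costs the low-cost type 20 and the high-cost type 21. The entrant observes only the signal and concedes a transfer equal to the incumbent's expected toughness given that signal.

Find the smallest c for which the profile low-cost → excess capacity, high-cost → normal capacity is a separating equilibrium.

92

Under separation: excess capacity → low-cost (pays 103); normal capacity → high-cost (pays 32).
Low-cost: 103 − 84 = 19 ≥ 32 − 20 = 12. Holds regardless of c. ✓
High-cost: 32 − 21 ≥ 103 − c, so c ≥ 103 − 11 = 92.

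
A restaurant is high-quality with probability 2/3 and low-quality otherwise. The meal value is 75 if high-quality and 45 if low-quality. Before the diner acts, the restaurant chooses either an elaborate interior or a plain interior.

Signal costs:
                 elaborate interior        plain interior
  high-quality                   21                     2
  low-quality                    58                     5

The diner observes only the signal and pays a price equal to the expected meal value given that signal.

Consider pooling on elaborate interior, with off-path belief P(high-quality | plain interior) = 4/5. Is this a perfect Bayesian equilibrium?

On the equilibrium path (elaborate interior) the diner holds the prior 2/3 and pays 2/3·75 + 1/3·45 = 65. Off-path (plain interior) belief 4/5 gives 4/5·75 + 1/5·45 = 69.
High-quality: elaborate interior gives 65 − 21 = 44; plain interior gives 69 − 2 = 67. Deviates. ✗
Low-quality: elaborate interior gives 65 − 58 = 7; plain interior gives 69 − 5 = 64. Deviates. ✗

No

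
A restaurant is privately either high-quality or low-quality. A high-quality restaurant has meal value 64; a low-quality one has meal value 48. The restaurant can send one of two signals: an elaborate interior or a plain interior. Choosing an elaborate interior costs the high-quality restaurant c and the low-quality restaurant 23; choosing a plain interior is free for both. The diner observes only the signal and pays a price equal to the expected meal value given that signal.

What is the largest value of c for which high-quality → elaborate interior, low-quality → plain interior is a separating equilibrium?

16

Under separation: elaborate interior → high-quality (pays 64); plain interior → low-quality (pays 48).
Low-quality: 48 − 0 = 48 ≥ 64 − 23 = 41. Holds regardless of c. ✓
High-quality: 64 − c ≥ 48 − 0, so c ≤ 64 − 48 = 16.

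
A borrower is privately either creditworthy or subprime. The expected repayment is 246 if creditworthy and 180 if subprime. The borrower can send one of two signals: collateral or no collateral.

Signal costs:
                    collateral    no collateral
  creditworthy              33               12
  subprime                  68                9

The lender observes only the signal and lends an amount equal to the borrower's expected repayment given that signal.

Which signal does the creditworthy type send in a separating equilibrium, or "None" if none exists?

None

Try creditworthy → collateral, subprime → no collateral:
  If types separate, collateral earns payment 246 and no collateral earns 180.
  Creditworthy: collateral gives 246 − 33 = 213; no collateral gives 180 − 12 = 168. No deviation. ✓
  Subprime: no collateral gives 180 − 9 = 171; collateral gives 246 − 68 = 178. Would deviate. ✗
Try creditworthy → no collateral, subprime → collateral:
  If types separate, no collateral earns payment 246 and collateral earns 180.
  Creditworthy: no collateral gives 246 − 12 = 234; collateral gives 180 − 33 = 147. No deviation. ✓
  Subprime: collateral gives 180 − 68 = 112; no collateral gives 246 − 9 = 237. Would deviate. ✗
Neither assignment is incentive-compatible.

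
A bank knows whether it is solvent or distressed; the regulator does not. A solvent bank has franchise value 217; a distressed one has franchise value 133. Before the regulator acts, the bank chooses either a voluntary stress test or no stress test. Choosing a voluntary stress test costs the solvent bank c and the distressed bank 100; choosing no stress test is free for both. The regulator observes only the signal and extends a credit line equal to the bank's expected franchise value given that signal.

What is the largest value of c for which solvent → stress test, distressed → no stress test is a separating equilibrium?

84

Under separation: stress test → solvent (pays 217); no stress test → distressed (pays 133).
Distressed: 133 − 0 = 133 ≥ 217 − 100 = 117. Holds regardless of c. ✓
Solvent: 217 − c ≥ 133 − 0, so c ≤ 217 − 133 = 84.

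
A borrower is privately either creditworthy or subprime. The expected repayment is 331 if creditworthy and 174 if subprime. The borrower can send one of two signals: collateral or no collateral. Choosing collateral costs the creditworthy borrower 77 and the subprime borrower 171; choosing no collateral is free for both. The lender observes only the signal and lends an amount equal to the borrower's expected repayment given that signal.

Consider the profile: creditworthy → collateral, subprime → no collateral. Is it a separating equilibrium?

If types separate, collateral earns payment 331 and no collateral earns 174.
Creditworthy: collateral gives 331 − 77 = 254; no collateral gives 174 − 0 = 174. No deviation. ✓
Subprime: no collateral gives 174 − 0 = 174; collateral gives 331 − 171 = 160. No deviation. ✓
Neither type gains from mimicking the other.

Yes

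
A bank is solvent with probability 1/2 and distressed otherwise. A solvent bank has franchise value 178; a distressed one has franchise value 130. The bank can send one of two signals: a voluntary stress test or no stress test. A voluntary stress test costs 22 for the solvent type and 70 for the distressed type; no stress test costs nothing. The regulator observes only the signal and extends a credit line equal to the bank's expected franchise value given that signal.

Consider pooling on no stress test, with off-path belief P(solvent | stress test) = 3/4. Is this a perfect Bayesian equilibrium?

Yes

At the pooled signal (no stress test) the regulator holds the prior 1/2 and pays 1/2·178 + 1/2·130 = 154. Off-path (stress test) belief 3/4 gives 3/4·178 + 1/4·130 = 166.
Solvent: no stress test gives 154 − 0 = 154; stress test gives 166 − 22 = 144. Stays. ✓
Distressed: no stress test gives 154 − 0 = 154; stress test gives 166 − 70 = 96. Stays. ✓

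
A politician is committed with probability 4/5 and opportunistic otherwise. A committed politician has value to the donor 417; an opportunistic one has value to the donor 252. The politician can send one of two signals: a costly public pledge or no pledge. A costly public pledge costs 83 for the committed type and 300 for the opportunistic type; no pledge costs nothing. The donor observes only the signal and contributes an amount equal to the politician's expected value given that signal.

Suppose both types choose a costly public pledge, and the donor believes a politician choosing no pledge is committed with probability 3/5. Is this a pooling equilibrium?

At the pooled signal (pledge) the donor holds the prior 4/5 and pays 4/5·417 + 1/5·252 = 384. Off-path (no pledge) belief 3/5 gives 3/5·417 + 2/5·252 = 351.
Committed: pledge gives 384 − 83 = 301; no pledge gives 351 − 0 = 351. Deviates. ✗
Opportunistic: pledge gives 384 − 300 = 84; no pledge gives 351 − 0 = 351. Deviates. ✗

No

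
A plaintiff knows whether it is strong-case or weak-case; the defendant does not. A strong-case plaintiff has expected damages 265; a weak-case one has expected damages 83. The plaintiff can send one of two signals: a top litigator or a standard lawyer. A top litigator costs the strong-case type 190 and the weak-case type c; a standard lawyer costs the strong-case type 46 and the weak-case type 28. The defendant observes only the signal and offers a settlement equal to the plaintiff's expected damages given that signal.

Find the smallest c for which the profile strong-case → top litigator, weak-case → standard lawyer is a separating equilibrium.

210

Under separation: top litigator → strong-case (pays 265); standard lawyer → weak-case (pays 83).
Strong-case: 265 − 190 = 75 ≥ 83 − 46 = 37. Holds regardless of c. ✓
Weak-case: 83 − 28 ≥ 265 − c, so c ≥ 265 − 55 = 210.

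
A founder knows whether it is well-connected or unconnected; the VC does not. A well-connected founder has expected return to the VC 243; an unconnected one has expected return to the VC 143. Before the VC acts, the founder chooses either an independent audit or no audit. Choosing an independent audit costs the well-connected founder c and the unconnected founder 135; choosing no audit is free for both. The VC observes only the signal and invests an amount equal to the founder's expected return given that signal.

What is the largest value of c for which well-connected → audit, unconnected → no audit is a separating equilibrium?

Under separation: audit → well-connected (pays 243); no audit → unconnected (pays 143).
Unconnected: 143 − 0 = 143 ≥ 243 − 135 = 108. Holds regardless of c. ✓
Well-connected: 243 − c ≥ 143 − 0, so c ≤ 243 − 143 = 100.

100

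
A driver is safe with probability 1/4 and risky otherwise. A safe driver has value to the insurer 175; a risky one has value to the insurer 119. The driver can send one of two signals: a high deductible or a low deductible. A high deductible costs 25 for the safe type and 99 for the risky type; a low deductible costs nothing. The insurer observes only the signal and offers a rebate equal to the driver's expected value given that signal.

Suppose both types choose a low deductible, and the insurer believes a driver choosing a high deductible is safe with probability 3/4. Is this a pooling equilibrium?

No

At the pooled signal (low deductible) the insurer holds the prior 1/4 and pays 1/4·175 + 3/4·119 = 133. Off-path (high deductible) belief 3/4 gives 3/4·175 + 1/4·119 = 161.
Safe: low deductible gives 133 − 0 = 133; high deductible gives 161 − 25 = 136. Deviates. ✗
Risky: low deductible gives 133 − 0 = 133; high deductible gives 161 − 99 = 62. Stays. ✓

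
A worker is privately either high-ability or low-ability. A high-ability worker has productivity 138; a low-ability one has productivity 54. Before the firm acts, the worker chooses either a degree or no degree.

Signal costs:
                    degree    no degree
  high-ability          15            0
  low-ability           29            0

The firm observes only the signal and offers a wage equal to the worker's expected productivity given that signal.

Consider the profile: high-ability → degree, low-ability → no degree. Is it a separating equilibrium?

No

If types separate, degree earns payment 138 and no degree earns 54.
High-ability: degree gives 138 − 15 = 123; no degree gives 54 − 0 = 54. No deviation. ✓
Low-ability: no degree gives 54 − 0 = 54; degree gives 138 − 29 = 109. Would deviate. ✗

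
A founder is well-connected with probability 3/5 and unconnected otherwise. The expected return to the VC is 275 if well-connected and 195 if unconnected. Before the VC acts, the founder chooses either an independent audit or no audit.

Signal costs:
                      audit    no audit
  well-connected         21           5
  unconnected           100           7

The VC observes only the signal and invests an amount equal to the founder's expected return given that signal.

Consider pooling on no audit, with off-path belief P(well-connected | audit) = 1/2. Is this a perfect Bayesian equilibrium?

Yes

At the pooled signal (no audit) the VC holds the prior 3/5 and pays 3/5·275 + 2/5·195 = 243. Off-path (audit) belief 1/2 gives 1/2·275 + 1/2·195 = 235.
Well-connected: no audit gives 243 − 5 = 238; audit gives 235 − 21 = 214. Stays. ✓
Unconnected: no audit gives 243 − 7 = 236; audit gives 235 − 100 = 135. Stays. ✓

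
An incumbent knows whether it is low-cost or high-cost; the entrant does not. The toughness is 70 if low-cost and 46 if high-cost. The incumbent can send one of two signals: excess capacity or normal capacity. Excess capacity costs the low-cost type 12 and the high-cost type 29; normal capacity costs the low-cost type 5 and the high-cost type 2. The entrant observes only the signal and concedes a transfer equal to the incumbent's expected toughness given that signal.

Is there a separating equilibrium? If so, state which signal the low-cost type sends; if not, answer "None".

Try low-cost → excess capacity, high-cost → normal capacity:
  Under separation the entrant infers type exactly: excess capacity → low-cost (pays 70), normal capacity → high-cost (pays 46).
  Low-cost: excess capacity gives 70 − 12 = 58; normal capacity gives 46 − 5 = 41. No deviation. ✓
  High-cost: normal capacity gives 46 − 2 = 44; excess capacity gives 70 − 29 = 41. No deviation. ✓
Both hold — the low-cost type sends excess capacity.

excess capacity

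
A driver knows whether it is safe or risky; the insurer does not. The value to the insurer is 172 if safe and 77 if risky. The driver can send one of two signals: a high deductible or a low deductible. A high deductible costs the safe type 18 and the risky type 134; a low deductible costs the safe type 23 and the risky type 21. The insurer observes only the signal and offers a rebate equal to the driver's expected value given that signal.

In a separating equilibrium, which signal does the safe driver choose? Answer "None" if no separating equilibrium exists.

high deductible

Try safe → high deductible, risky → low deductible:
  Under separation the insurer infers type exactly: high deductible → safe (pays 172), low deductible → risky (pays 77).
  Safe: high deductible gives 172 − 18 = 154; low deductible gives 77 − 23 = 54. No deviation. ✓
  Risky: low deductible gives 77 − 21 = 56; high deductible gives 172 − 134 = 38. No deviation. ✓
Both hold — the safe type sends high deductible.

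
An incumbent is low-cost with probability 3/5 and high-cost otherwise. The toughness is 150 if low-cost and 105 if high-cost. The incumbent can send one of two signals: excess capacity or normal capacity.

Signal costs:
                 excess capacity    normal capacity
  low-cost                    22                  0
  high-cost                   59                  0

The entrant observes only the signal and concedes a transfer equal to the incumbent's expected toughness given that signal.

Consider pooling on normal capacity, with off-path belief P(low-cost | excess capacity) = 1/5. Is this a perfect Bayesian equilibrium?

Yes

On the equilibrium path (normal capacity) the entrant holds the prior 3/5 and pays 3/5·150 + 2/5·105 = 132. Off-path (excess capacity) belief 1/5 gives 1/5·150 + 4/5·105 = 114.
Low-cost: normal capacity gives 132 − 0 = 132; excess capacity gives 114 − 22 = 92. Stays. ✓
High-cost: normal capacity gives 132 − 0 = 132; excess capacity gives 114 − 59 = 55. Stays. ✓
Beliefs are Bayes-consistent on-path and both types best-respond.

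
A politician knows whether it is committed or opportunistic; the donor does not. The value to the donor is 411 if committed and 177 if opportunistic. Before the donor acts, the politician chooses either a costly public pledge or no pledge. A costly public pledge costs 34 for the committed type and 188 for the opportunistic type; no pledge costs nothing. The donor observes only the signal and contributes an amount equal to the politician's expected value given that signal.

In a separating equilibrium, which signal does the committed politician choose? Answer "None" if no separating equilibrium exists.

None

Try committed → pledge, opportunistic → no pledge:
  Under separation the donor infers type exactly: pledge → committed (pays 411), no pledge → opportunistic (pays 177).
  Committed: pledge gives 411 − 34 = 377; no pledge gives 177 − 0 = 177. No deviation. ✓
  Opportunistic: no pledge gives 177 − 0 = 177; pledge gives 411 − 188 = 223. Would deviate. ✗
Try committed → no pledge, opportunistic → pledge:
  Under separation the donor infers type exactly: no pledge → committed (pays 411), pledge → opportunistic (pays 177).
  Committed: no pledge gives 411 − 0 = 411; pledge gives 177 − 34 = 143. No deviation. ✓
  Opportunistic: pledge gives 177 − 188 = -11; no pledge gives 411 − 0 = 411. Would deviate. ✗
Neither assignment is incentive-compatible.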